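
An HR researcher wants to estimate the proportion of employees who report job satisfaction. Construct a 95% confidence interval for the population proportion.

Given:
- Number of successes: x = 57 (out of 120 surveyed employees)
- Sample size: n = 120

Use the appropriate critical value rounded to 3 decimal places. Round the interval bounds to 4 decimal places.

Sample proportion: p̂ = 57/120 = 0.475000

Check conditions for normal approximation:
  np̂ = 57 ≥ 10 ✓
  n(1-p̂) = 63 ≥ 10 ✓

The sample is large enough, so use a z-interval (normal approximation) for the proportion.

For 95% confidence, z* = 1.96 (from standard normal table)

Standard error: SE = √(p̂(1-p̂)/n) = √(0.475000×0.525000/120) = 0.04558646

Margin of error: E = z* × SE = 1.96 × 0.04558646 = 0.089349

Z-interval: p̂ ± E = 0.475000 ± 0.089349 = (0.385651, 0.564349)

Rounded to 4 decimal places:

(0.3857, 0.5643)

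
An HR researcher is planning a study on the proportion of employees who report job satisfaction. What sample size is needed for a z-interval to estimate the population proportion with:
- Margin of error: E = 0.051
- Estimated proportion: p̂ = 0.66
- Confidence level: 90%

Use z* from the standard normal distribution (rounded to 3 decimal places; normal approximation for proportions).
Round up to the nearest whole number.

Using z* for proportion z-interval (normal approximation).

For 90% confidence, z* = 1.645 (from standard normal table)

Sample size formula for proportion z-interval: n = z*²p̂(1-p̂)/E²

n = 1.645² × 0.66 × 0.34 / 0.051²
  = 2.706025 × 0.2244 / 0.002601
  = 233.4610

Round up to the nearest whole number: n = 234

234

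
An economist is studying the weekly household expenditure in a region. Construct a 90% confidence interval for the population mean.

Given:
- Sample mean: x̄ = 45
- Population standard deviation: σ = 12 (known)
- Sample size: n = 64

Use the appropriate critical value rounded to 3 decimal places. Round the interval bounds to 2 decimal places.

The population standard deviation σ is known, so use a z-interval (standard normal critical value).

For 90% confidence, z* = 1.645 (from standard normal table)

Standard error: SE = σ/√n = 12/√64 = 1.500000

Margin of error: E = z* × SE = 1.645 × 1.500000 = 2.4675

Z-interval: x̄ ± E = 45 ± 2.4675 = (42.5325, 47.4675)

Rounded to 2 decimal places:

(42.53, 47.47)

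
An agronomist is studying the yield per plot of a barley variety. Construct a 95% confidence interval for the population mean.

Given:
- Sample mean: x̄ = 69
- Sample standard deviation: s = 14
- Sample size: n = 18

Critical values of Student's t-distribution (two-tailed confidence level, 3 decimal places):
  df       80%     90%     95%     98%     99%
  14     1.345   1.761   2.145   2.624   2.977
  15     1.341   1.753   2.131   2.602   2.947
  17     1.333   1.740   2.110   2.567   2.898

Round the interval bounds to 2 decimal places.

The population standard deviation σ is unknown (only the sample standard deviation s is given), so use a t-interval with df = n - 1 = 18 - 1 = 17.

For 95% confidence with df = 17, t* = 2.110 (from t-table)

Standard error: SE = s/√n = 14/√18 = 3.299832

Margin of error: E = t* × SE = 2.110 × 3.299832 = 6.9626

T-interval: x̄ ± E = 69 ± 6.9626 = (62.0374, 75.9626)

Rounded to 2 decimal places:

(62.04, 75.96)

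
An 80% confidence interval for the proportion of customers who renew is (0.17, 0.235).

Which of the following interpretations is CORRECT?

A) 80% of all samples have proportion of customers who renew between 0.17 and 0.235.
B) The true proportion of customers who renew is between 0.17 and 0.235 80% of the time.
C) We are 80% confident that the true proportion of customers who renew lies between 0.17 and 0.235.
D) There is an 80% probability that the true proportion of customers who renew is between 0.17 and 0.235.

A confidence interval represents our confidence in the procedure, not a probability statement about the parameter.

Key concept: If we repeated this sampling process many times and computed an 80% CI each time, about 80% of those intervals would contain the true population parameter.

For this specific interval (0.17, 0.235):
- Midpoint (point estimate): 0.2025
- Margin of error: 0.0325

The correct interpretation is the one stating confidence that the true parameter lies in the interval — option C.

C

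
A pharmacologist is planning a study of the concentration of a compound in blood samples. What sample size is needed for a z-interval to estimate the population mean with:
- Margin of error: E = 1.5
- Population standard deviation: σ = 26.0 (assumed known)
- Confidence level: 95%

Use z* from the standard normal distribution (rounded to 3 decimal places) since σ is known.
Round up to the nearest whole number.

Using z* since population σ is known (z-interval formula).

For 95% confidence, z* = 1.96 (from standard normal table)

Sample size formula for z-interval: n = (z*σ/E)²

n = (1.96 × 26.0 / 1.5)²
  = (33.973333)²
  = 1154.1874

Round up to the nearest whole number: n = 1155

1155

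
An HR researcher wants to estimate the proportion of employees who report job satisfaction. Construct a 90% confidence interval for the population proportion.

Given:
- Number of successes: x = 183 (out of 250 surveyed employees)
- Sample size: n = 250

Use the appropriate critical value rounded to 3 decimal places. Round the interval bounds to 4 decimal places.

Sample proportion: p̂ = 183/250 = 0.732000

Check conditions for normal approximation:
  np̂ = 183 ≥ 10 ✓
  n(1-p̂) = 67 ≥ 10 ✓

The sample is large enough, so use a z-interval (normal approximation) for the proportion.

For 90% confidence, z* = 1.645 (from standard normal table)

Standard error: SE = √(p̂(1-p̂)/n) = √(0.732000×0.268000/250) = 0.02801257

Margin of error: E = z* × SE = 1.645 × 0.02801257 = 0.046081

Z-interval: p̂ ± E = 0.732000 ± 0.046081 = (0.685919, 0.778081)

Rounded to 4 decimal places:

(0.6859, 0.7781)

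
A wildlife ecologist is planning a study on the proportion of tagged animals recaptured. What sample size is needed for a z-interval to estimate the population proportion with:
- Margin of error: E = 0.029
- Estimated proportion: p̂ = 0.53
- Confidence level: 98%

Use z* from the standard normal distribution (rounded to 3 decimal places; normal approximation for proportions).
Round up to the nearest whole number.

Using z* for proportion z-interval (normal approximation).

For 98% confidence, z* = 2.326 (from standard normal table)

Sample size formula for proportion z-interval: n = z*²p̂(1-p̂)/E²

n = 2.326² × 0.53 × 0.47 / 0.029²
  = 5.410276 × 0.2491 / 0.000841
  = 1602.4967

Round up to the nearest whole number: n = 1603

1603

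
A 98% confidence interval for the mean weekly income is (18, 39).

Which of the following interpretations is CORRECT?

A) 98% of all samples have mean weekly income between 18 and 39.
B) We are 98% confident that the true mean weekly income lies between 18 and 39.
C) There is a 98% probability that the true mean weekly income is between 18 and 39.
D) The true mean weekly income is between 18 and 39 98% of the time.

A confidence interval represents our confidence in the procedure, not a probability statement about the parameter.

Key concept: If we repeated this sampling process many times and computed a 98% CI each time, about 98% of those intervals would contain the true population parameter.

For this specific interval (18, 39):
- Midpoint (point estimate): 28.5
- Margin of error: 10.5

The correct interpretation is the one stating confidence that the true parameter lies in the interval — option B.

B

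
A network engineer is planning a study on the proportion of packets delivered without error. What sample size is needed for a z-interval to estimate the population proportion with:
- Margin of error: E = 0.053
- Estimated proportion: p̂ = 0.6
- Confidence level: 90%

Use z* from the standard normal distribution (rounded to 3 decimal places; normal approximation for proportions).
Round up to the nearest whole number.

Using z* for proportion z-interval (normal approximation).

For 90% confidence, z* = 1.645 (from standard normal table)

Sample size formula for proportion z-interval: n = z*²p̂(1-p̂)/E²

n = 1.645² × 0.6 × 0.4 / 0.053²
  = 2.706025 × 0.24 / 0.002809
  = 231.2019

Round up to the nearest whole number: n = 232

232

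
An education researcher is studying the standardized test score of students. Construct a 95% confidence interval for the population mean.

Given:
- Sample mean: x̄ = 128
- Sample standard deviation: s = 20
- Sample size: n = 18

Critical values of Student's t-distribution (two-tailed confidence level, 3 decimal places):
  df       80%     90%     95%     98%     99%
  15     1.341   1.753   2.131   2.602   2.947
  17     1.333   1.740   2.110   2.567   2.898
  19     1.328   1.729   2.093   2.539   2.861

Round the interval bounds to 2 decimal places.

The population standard deviation σ is unknown (only the sample standard deviation s is given), so use a t-interval with df = n - 1 = 18 - 1 = 17.

For 95% confidence with df = 17, t* = 2.110 (from t-table)

Standard error: SE = s/√n = 20/√18 = 4.714045

Margin of error: E = t* × SE = 2.110 × 4.714045 = 9.9466

T-interval: x̄ ± E = 128 ± 9.9466 = (118.0534, 137.9466)

Rounded to 2 decimal places:

(118.05, 137.95)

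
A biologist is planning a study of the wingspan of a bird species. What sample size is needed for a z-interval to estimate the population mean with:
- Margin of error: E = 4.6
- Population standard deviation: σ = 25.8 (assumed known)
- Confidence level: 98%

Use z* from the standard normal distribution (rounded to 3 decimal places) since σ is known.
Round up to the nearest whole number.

Using z* since population σ is known (z-interval formula).

For 98% confidence, z* = 2.326 (from standard normal table)

Sample size formula for z-interval: n = (z*σ/E)²

n = (2.326 × 25.8 / 4.6)²
  = (13.045826)²
  = 170.1936

Round up to the nearest whole number: n = 171

171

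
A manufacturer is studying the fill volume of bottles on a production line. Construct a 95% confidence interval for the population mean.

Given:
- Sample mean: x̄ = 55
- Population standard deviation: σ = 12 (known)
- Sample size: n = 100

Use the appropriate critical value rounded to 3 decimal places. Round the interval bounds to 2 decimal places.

The population standard deviation σ is known, so use a z-interval (standard normal critical value).

For 95% confidence, z* = 1.96 (from standard normal table)

Standard error: SE = σ/√n = 12/√100 = 1.200000

Margin of error: E = z* × SE = 1.96 × 1.200000 = 2.3520

Z-interval: x̄ ± E = 55 ± 2.3520 = (52.6480, 57.3520)

Rounded to 2 decimal places:

(52.65, 57.35)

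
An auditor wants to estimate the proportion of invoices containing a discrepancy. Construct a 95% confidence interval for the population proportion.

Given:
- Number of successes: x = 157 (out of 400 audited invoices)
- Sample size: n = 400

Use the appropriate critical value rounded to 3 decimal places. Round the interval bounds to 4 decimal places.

Sample proportion: p̂ = 157/400 = 0.392500

Check conditions for normal approximation:
  np̂ = 157 ≥ 10 ✓
  n(1-p̂) = 243 ≥ 10 ✓

The sample is large enough, so use a z-interval (normal approximation) for the proportion.

For 95% confidence, z* = 1.96 (from standard normal table)

Standard error: SE = √(p̂(1-p̂)/n) = √(0.392500×0.607500/400) = 0.02441535

Margin of error: E = z* × SE = 1.96 × 0.02441535 = 0.047854

Z-interval: p̂ ± E = 0.392500 ± 0.047854 = (0.344646, 0.440354)

Rounded to 4 decimal places:

(0.3446, 0.4404)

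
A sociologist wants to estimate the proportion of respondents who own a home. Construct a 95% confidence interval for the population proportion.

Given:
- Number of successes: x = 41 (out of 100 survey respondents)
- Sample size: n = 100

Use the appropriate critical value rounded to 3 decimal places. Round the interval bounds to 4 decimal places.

Sample proportion: p̂ = 41/100 = 0.410000

Check conditions for normal approximation:
  np̂ = 41 ≥ 10 ✓
  n(1-p̂) = 59 ≥ 10 ✓

The sample is large enough, so use a z-interval (normal approximation) for the proportion.

For 95% confidence, z* = 1.96 (from standard normal table)

Standard error: SE = √(p̂(1-p̂)/n) = √(0.410000×0.590000/100) = 0.04918333

Margin of error: E = z* × SE = 1.96 × 0.04918333 = 0.096399

Z-interval: p̂ ± E = 0.410000 ± 0.096399 = (0.313601, 0.506399)

Rounded to 4 decimal places:

(0.3136, 0.5064)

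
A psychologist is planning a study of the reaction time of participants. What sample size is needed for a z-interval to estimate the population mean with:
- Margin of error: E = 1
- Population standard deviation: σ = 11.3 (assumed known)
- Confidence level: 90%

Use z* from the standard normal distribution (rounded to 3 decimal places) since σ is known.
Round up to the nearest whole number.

Using z* since population σ is known (z-interval formula).

For 90% confidence, z* = 1.645 (from standard normal table)

Sample size formula for z-interval: n = (z*σ/E)²

n = (1.645 × 11.3 / 1)²
  = (18.588500)²
  = 345.5323

Round up to the nearest whole number: n = 346

346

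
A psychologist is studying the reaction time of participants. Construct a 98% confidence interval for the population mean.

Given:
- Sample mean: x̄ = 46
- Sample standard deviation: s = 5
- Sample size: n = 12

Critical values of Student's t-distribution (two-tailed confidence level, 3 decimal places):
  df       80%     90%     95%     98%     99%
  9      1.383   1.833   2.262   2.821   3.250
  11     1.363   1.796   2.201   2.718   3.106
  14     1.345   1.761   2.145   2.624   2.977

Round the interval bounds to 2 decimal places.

The population standard deviation σ is unknown (only the sample standard deviation s is given), so use a t-interval with df = n - 1 = 12 - 1 = 11.

For 98% confidence with df = 11, t* = 2.718 (from t-table)

Standard error: SE = s/√n = 5/√12 = 1.443376

Margin of error: E = t* × SE = 2.718 × 1.443376 = 3.9231

T-interval: x̄ ± E = 46 ± 3.9231 = (42.0769, 49.9231)

Rounded to 2 decimal places:

(42.08, 49.92)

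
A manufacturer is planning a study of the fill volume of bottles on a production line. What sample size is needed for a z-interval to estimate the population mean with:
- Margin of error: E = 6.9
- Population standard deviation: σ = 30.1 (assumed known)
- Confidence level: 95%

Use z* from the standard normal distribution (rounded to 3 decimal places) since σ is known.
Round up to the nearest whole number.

Using z* since population σ is known (z-interval formula).

For 95% confidence, z* = 1.96 (from standard normal table)

Sample size formula for z-interval: n = (z*σ/E)²

n = (1.96 × 30.1 / 6.9)²
  = (8.550145)²
  = 73.1050

Round up to the nearest whole number: n = 74

74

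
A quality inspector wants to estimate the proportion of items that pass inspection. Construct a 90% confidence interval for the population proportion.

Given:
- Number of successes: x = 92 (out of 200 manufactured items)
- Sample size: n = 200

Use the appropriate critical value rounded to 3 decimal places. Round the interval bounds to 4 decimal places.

Sample proportion: p̂ = 92/200 = 0.460000

Check conditions for normal approximation:
  np̂ = 92 ≥ 10 ✓
  n(1-p̂) = 108 ≥ 10 ✓

The sample is large enough, so use a z-interval (normal approximation) for the proportion.

For 90% confidence, z* = 1.645 (from standard normal table)

Standard error: SE = √(p̂(1-p̂)/n) = √(0.460000×0.540000/200) = 0.03524202

Margin of error: E = z* × SE = 1.645 × 0.03524202 = 0.057973

Z-interval: p̂ ± E = 0.460000 ± 0.057973 = (0.402027, 0.517973)

Rounded to 4 decimal places:

(0.4020, 0.5180)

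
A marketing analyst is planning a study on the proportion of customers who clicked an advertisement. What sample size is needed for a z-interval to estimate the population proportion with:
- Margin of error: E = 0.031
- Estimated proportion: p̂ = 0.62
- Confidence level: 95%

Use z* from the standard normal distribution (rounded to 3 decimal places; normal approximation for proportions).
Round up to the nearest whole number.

Using z* for proportion z-interval (normal approximation).

For 95% confidence, z* = 1.96 (from standard normal table)

Sample size formula for proportion z-interval: n = z*²p̂(1-p̂)/E²

n = 1.96² × 0.62 × 0.38 / 0.031²
  = 3.8416 × 0.2356 / 0.000961
  = 941.8116

Round up to the nearest whole number: n = 942

942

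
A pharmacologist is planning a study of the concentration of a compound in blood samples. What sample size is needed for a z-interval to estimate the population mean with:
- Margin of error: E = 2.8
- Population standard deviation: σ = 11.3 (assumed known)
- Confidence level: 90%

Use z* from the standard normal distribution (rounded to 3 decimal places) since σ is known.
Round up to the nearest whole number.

Using z* since population σ is known (z-interval formula).

For 90% confidence, z* = 1.645 (from standard normal table)

Sample size formula for z-interval: n = (z*σ/E)²

n = (1.645 × 11.3 / 2.8)²
  = (6.638750)²
  = 44.0730

Round up to the nearest whole number: n = 45

45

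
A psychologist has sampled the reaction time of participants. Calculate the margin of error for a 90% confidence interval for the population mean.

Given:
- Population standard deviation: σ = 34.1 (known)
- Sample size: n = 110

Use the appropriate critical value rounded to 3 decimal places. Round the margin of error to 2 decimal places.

The population standard deviation σ is known, so use the z-interval margin of error formula.

For 90% confidence, z* = 1.645 (from standard normal table)

Margin of error formula for z-interval: E = z* × σ/√n

E = 1.645 × 34.1/√110
  = 1.645 × 3.251307
  = 5.3484

Rounded to 2 decimal places:

5.35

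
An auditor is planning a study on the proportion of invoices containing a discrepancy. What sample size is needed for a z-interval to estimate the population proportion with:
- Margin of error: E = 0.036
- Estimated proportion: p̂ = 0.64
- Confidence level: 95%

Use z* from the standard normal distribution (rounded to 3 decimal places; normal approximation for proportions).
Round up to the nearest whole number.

Using z* for proportion z-interval (normal approximation).

For 95% confidence, z* = 1.96 (from standard normal table)

Sample size formula for proportion z-interval: n = z*²p̂(1-p̂)/E²

n = 1.96² × 0.64 × 0.36 / 0.036²
  = 3.8416 × 0.2304 / 0.001296
  = 682.9511

Round up to the nearest whole number: n = 683

683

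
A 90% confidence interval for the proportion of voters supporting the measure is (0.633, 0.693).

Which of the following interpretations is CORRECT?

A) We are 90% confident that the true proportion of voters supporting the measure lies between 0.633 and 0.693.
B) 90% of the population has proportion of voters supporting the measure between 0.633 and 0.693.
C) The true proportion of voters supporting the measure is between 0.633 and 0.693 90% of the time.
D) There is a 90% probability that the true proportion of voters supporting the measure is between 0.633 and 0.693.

A confidence interval represents our confidence in the procedure, not a probability statement about the parameter.

Key concept: If we repeated this sampling process many times and computed a 90% CI each time, about 90% of those intervals would contain the true population parameter.

For this specific interval (0.633, 0.693):
- Midpoint (point estimate): 0.663
- Margin of error: 0.03

The correct interpretation is the one stating confidence that the true parameter lies in the interval — option A.

A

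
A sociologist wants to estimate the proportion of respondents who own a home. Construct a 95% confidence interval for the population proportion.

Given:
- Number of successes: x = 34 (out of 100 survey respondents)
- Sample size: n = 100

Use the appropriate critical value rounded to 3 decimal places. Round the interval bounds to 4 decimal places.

Sample proportion: p̂ = 34/100 = 0.340000

Check conditions for normal approximation:
  np̂ = 34 ≥ 10 ✓
  n(1-p̂) = 66 ≥ 10 ✓

The sample is large enough, so use a z-interval (normal approximation) for the proportion.

For 95% confidence, z* = 1.96 (from standard normal table)

Standard error: SE = √(p̂(1-p̂)/n) = √(0.340000×0.660000/100) = 0.04737088

Margin of error: E = z* × SE = 1.96 × 0.04737088 = 0.092847

Z-interval: p̂ ± E = 0.340000 ± 0.092847 = (0.247153, 0.432847)

Rounded to 4 decimal places:

(0.2472, 0.4328)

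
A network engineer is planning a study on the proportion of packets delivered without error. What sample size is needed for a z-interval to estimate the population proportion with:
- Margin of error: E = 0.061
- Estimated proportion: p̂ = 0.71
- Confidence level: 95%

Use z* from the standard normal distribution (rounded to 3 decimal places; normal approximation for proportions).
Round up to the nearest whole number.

Using z* for proportion z-interval (normal approximation).

For 95% confidence, z* = 1.96 (from standard normal table)

Sample size formula for proportion z-interval: n = z*²p̂(1-p̂)/E²

n = 1.96² × 0.71 × 0.29 / 0.061²
  = 3.8416 × 0.2059 / 0.003721
  = 212.5734

Round up to the nearest whole number: n = 213

213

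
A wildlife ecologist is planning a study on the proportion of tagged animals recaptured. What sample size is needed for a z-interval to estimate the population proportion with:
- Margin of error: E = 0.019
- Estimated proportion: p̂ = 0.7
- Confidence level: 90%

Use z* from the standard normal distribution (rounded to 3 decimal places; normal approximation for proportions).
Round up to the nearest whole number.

Using z* for proportion z-interval (normal approximation).

For 90% confidence, z* = 1.645 (from standard normal table)

Sample size formula for proportion z-interval: n = z*²p̂(1-p̂)/E²

n = 1.645² × 0.7 × 0.3 / 0.019²
  = 2.706025 × 0.21 / 0.000361
  = 1574.1420

Round up to the nearest whole number: n = 1575

1575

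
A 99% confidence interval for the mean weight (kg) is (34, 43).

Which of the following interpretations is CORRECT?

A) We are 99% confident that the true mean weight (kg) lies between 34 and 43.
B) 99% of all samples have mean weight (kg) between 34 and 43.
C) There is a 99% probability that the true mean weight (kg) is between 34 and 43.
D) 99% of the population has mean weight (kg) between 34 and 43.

A confidence interval represents our confidence in the procedure, not a probability statement about the parameter.

Key concept: If we repeated this sampling process many times and computed a 99% CI each time, about 99% of those intervals would contain the true population parameter.

For this specific interval (34, 43):
- Midpoint (point estimate): 38.5
- Margin of error: 4.5

The correct interpretation is the one stating confidence that the true parameter lies in the interval — option A.

A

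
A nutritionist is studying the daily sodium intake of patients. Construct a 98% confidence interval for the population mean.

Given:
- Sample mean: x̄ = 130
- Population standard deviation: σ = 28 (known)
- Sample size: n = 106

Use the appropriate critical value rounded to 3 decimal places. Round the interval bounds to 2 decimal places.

The population standard deviation σ is known, so use a z-interval (standard normal critical value).

For 98% confidence, z* = 2.326 (from standard normal table)

Standard error: SE = σ/√n = 28/√106 = 2.719600

Margin of error: E = z* × SE = 2.326 × 2.719600 = 6.3258

Z-interval: x̄ ± E = 130 ± 6.3258 = (123.6742, 136.3258)

Rounded to 2 decimal places:

(123.67, 136.33)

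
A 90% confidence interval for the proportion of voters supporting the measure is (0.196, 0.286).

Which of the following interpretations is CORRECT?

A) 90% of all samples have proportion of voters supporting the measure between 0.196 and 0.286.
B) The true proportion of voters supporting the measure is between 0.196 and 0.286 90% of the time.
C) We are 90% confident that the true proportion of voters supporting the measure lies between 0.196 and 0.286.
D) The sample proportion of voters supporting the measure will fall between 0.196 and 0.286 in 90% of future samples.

A confidence interval represents our confidence in the procedure, not a probability statement about the parameter.

Key concept: If we repeated this sampling process many times and computed a 90% CI each time, about 90% of those intervals would contain the true population parameter.

For this specific interval (0.196, 0.286):
- Midpoint (point estimate): 0.241
- Margin of error: 0.045

The correct interpretation is the one stating confidence that the true parameter lies in the interval — option C.

C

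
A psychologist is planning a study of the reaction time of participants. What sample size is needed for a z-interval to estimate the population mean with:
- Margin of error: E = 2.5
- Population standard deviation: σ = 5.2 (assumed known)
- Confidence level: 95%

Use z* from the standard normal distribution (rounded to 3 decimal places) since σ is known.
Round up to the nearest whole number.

Using z* since population σ is known (z-interval formula).

For 95% confidence, z* = 1.96 (from standard normal table)

Sample size formula for z-interval: n = (z*σ/E)²

n = (1.96 × 5.2 / 2.5)²
  = (4.076800)²
  = 16.6203

Round up to the nearest whole number: n = 17

17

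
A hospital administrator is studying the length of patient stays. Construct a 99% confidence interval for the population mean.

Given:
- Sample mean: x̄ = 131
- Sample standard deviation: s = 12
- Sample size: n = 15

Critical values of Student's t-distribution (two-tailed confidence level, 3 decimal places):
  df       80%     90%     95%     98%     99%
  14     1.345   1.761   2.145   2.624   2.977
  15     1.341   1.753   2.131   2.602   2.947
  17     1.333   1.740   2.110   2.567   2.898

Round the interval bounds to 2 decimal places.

The population standard deviation σ is unknown (only the sample standard deviation s is given), so use a t-interval with df = n - 1 = 15 - 1 = 14.

For 99% confidence with df = 14, t* = 2.977 (from t-table)

Standard error: SE = s/√n = 12/√15 = 3.098387

Margin of error: E = t* × SE = 2.977 × 3.098387 = 9.2239

T-interval: x̄ ± E = 131 ± 9.2239 = (121.7761, 140.2239)

Rounded to 2 decimal places:

(121.78, 140.22)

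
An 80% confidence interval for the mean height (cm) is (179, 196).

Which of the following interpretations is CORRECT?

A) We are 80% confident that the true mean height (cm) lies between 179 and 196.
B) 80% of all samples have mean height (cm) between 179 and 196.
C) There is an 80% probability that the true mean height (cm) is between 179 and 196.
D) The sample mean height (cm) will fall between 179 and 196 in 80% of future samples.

A confidence interval represents our confidence in the procedure, not a probability statement about the parameter.

Key concept: If we repeated this sampling process many times and computed an 80% CI each time, about 80% of those intervals would contain the true population parameter.

For this specific interval (179, 196):
- Midpoint (point estimate): 187.5
- Margin of error: 8.5

The correct interpretation is the one stating confidence that the true parameter lies in the interval — option A.

A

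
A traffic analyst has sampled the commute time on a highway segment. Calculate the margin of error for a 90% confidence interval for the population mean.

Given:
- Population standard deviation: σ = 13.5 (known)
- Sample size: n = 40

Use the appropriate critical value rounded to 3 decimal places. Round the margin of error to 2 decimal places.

The population standard deviation σ is known, so use the z-interval margin of error formula.

For 90% confidence, z* = 1.645 (from standard normal table)

Margin of error formula for z-interval: E = z* × σ/√n

E = 1.645 × 13.5/√40
  = 1.645 × 2.134537
  = 3.5113

Rounded to 2 decimal places:

3.51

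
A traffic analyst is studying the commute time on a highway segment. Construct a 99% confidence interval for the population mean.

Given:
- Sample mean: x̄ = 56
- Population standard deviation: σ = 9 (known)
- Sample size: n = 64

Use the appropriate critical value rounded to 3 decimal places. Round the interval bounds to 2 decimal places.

The population standard deviation σ is known, so use a z-interval (standard normal critical value).

For 99% confidence, z* = 2.576 (from standard normal table)

Standard error: SE = σ/√n = 9/√64 = 1.125000

Margin of error: E = z* × SE = 2.576 × 1.125000 = 2.8980

Z-interval: x̄ ± E = 56 ± 2.8980 = (53.1020, 58.8980)

Rounded to 2 decimal places:

(53.10, 58.90)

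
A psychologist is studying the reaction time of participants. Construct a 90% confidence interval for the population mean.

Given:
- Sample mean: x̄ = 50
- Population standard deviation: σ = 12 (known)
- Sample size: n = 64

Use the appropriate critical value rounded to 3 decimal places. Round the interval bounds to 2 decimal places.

The population standard deviation σ is known, so use a z-interval (standard normal critical value).

For 90% confidence, z* = 1.645 (from standard normal table)

Standard error: SE = σ/√n = 12/√64 = 1.500000

Margin of error: E = z* × SE = 1.645 × 1.500000 = 2.4675

Z-interval: x̄ ± E = 50 ± 2.4675 = (47.5325, 52.4675)

Rounded to 2 decimal places:

(47.53, 52.47)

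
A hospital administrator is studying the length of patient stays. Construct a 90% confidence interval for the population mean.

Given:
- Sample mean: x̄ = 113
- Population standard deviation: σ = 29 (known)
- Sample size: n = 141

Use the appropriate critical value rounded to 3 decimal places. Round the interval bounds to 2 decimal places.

The population standard deviation σ is known, so use a z-interval (standard normal critical value).

For 90% confidence, z* = 1.645 (from standard normal table)

Standard error: SE = σ/√n = 29/√141 = 2.442241

Margin of error: E = z* × SE = 1.645 × 2.442241 = 4.0175

Z-interval: x̄ ± E = 113 ± 4.0175 = (108.9825, 117.0175)

Rounded to 2 decimal places:

(108.98, 117.02)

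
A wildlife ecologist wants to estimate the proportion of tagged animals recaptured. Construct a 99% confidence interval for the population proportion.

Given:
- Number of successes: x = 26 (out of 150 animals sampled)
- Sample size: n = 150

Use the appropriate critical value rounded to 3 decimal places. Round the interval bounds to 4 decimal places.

Sample proportion: p̂ = 26/150 = 0.173333

Check conditions for normal approximation:
  np̂ = 26 ≥ 10 ✓
  n(1-p̂) = 124 ≥ 10 ✓

The sample is large enough, so use a z-interval (normal approximation) for the proportion.

For 99% confidence, z* = 2.576 (from standard normal table)

Standard error: SE = √(p̂(1-p̂)/n) = √(0.173333×0.826667/150) = 0.03090727

Margin of error: E = z* × SE = 2.576 × 0.03090727 = 0.079617

Z-interval: p̂ ± E = 0.173333 ± 0.079617 = (0.093716, 0.252950)

Rounded to 4 decimal places:

(0.0937, 0.2530)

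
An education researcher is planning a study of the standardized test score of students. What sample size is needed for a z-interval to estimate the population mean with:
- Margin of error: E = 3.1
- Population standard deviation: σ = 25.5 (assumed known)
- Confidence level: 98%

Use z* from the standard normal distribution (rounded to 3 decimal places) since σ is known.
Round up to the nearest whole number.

Using z* since population σ is known (z-interval formula).

For 98% confidence, z* = 2.326 (from standard normal table)

Sample size formula for z-interval: n = (z*σ/E)²

n = (2.326 × 25.5 / 3.1)²
  = (19.133226)²
  = 366.0803

Round up to the nearest whole number: n = 367

367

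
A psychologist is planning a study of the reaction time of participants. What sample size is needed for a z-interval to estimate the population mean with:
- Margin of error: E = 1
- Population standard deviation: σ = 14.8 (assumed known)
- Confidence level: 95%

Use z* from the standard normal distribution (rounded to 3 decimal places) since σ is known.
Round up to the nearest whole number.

Using z* since population σ is known (z-interval formula).

For 95% confidence, z* = 1.96 (from standard normal table)

Sample size formula for z-interval: n = (z*σ/E)²

n = (1.96 × 14.8 / 1)²
  = (29.008000)²
  = 841.4641

Round up to the nearest whole number: n = 842

842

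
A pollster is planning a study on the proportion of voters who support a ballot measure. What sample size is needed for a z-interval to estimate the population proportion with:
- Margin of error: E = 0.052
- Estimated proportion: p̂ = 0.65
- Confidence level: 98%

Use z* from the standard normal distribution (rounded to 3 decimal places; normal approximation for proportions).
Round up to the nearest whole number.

Using z* for proportion z-interval (normal approximation).

For 98% confidence, z* = 2.326 (from standard normal table)

Sample size formula for proportion z-interval: n = z*²p̂(1-p̂)/E²

n = 2.326² × 0.65 × 0.35 / 0.052²
  = 5.410276 × 0.2275 / 0.002704
  = 455.1915

Round up to the nearest whole number: n = 456

456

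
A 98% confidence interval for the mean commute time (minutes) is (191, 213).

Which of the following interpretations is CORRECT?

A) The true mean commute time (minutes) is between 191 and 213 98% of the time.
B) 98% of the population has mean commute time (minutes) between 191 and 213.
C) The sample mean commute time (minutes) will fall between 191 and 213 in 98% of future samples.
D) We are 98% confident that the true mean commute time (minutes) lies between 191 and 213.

A confidence interval represents our confidence in the procedure, not a probability statement about the parameter.

Key concept: If we repeated this sampling process many times and computed a 98% CI each time, about 98% of those intervals would contain the true population parameter.

For this specific interval (191, 213):
- Midpoint (point estimate): 202
- Margin of error: 11

The correct interpretation is the one stating confidence that the true parameter lies in the interval — option D.

D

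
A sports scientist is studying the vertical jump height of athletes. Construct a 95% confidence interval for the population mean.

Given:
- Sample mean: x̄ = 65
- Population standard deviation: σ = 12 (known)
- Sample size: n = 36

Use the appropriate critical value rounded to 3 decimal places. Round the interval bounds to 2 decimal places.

The population standard deviation σ is known, so use a z-interval (standard normal critical value).

For 95% confidence, z* = 1.96 (from standard normal table)

Standard error: SE = σ/√n = 12/√36 = 2.000000

Margin of error: E = z* × SE = 1.96 × 2.000000 = 3.9200

Z-interval: x̄ ± E = 65 ± 3.9200 = (61.0800, 68.9200)

Rounded to 2 decimal places:

(61.08, 68.92)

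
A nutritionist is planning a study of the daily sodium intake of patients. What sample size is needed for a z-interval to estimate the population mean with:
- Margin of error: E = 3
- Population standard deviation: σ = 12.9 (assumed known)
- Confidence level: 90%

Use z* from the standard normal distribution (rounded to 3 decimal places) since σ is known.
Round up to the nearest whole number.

Using z* since population σ is known (z-interval formula).

For 90% confidence, z* = 1.645 (from standard normal table)

Sample size formula for z-interval: n = (z*σ/E)²

n = (1.645 × 12.9 / 3)²
  = (7.073500)²
  = 50.0344

Round up to the nearest whole number: n = 51

51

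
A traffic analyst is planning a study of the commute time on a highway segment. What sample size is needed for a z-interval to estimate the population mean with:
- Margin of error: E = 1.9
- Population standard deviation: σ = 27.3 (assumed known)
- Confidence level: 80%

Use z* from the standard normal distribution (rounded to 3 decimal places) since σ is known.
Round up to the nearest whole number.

Using z* since population σ is known (z-interval formula).

For 80% confidence, z* = 1.282 (from standard normal table)

Sample size formula for z-interval: n = (z*σ/E)²

n = (1.282 × 27.3 / 1.9)²
  = (18.420316)²
  = 339.3080

Round up to the nearest whole number: n = 340

340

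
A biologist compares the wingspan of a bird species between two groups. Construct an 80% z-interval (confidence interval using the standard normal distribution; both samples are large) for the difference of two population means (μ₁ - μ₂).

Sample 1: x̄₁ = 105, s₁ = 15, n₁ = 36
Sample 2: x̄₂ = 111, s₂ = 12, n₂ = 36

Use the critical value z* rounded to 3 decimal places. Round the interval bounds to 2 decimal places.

Both samples are large (n₁ = 36 ≥ 30, n₂ = 36 ≥ 30), so a z-interval for the difference of means applies.

Point estimate: x̄₁ - x̄₂ = 105 - 111 = -6

Standard error: SE = √(s₁²/n₁ + s₂²/n₂)
= √(15²/36 + 12²/36)
= √(6.250000 + 4.000000)
= 3.201562

For 80% confidence, z* = 1.282 (from standard normal table)
Margin of error: E = z* × SE = 1.282 × 3.201562 = 4.1044

Z-interval: (x̄₁ - x̄₂) ± E = -6 ± 4.1044 = (-10.1044, -1.8956)

Rounded to 2 decimal places:

(-10.10, -1.90)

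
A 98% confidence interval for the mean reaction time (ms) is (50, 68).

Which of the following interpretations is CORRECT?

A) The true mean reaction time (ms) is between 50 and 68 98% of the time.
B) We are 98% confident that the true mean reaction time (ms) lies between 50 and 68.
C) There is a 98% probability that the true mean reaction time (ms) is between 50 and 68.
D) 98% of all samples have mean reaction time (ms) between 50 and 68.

A confidence interval represents our confidence in the procedure, not a probability statement about the parameter.

Key concept: If we repeated this sampling process many times and computed a 98% CI each time, about 98% of those intervals would contain the true population parameter.

For this specific interval (50, 68):
- Midpoint (point estimate): 59
- Margin of error: 9

The correct interpretation is the one stating confidence that the true parameter lies in the interval — option B.

B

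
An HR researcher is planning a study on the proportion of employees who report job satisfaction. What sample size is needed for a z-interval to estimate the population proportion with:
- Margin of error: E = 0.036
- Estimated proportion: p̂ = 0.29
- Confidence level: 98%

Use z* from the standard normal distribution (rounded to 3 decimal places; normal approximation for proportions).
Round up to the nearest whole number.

Using z* for proportion z-interval (normal approximation).

For 98% confidence, z* = 2.326 (from standard normal table)

Sample size formula for proportion z-interval: n = z*²p̂(1-p̂)/E²

n = 2.326² × 0.29 × 0.71 / 0.036²
  = 5.410276 × 0.2059 / 0.001296
  = 859.5493

Round up to the nearest whole number: n = 860

860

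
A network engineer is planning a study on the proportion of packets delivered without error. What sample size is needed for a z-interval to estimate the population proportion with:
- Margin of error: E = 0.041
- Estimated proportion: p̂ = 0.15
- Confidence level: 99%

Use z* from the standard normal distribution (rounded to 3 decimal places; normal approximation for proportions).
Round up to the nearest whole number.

Using z* for proportion z-interval (normal approximation).

For 99% confidence, z* = 2.576 (from standard normal table)

Sample size formula for proportion z-interval: n = z*²p̂(1-p̂)/E²

n = 2.576² × 0.15 × 0.85 / 0.041²
  = 6.635776 × 0.1275 / 0.001681
  = 503.3084

Round up to the nearest whole number: n = 504

504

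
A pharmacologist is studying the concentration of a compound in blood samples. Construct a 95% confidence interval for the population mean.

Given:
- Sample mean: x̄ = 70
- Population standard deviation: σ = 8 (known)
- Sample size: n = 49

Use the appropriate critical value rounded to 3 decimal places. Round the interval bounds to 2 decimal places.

The population standard deviation σ is known, so use a z-interval (standard normal critical value).

For 95% confidence, z* = 1.96 (from standard normal table)

Standard error: SE = σ/√n = 8/√49 = 1.142857

Margin of error: E = z* × SE = 1.96 × 1.142857 = 2.2400

Z-interval: x̄ ± E = 70 ± 2.2400 = (67.7600, 72.2400)

Rounded to 2 decimal places:

(67.76, 72.24)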